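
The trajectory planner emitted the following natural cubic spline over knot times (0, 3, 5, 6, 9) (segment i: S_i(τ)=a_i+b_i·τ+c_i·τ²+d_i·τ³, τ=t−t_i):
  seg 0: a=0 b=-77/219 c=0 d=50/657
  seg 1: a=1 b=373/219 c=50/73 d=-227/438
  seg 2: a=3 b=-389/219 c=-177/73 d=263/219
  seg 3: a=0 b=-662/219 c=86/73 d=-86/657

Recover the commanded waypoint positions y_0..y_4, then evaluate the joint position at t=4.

y_0 = S_0(0) = a_0 = 0
y_1 = S_1(0) = a_1 = 1
y_2 = S_2(0) = a_2 = 3
y_3 = S_3(0) = a_3 = 0
y_4 = S_3(3) = -2
t_q=4 is in segment 1 (τ=1); S_1(τ)=419/146

y_0=0 y_1=1 y_2=3 y_3=0 y_4=-2
S(4) = 419/146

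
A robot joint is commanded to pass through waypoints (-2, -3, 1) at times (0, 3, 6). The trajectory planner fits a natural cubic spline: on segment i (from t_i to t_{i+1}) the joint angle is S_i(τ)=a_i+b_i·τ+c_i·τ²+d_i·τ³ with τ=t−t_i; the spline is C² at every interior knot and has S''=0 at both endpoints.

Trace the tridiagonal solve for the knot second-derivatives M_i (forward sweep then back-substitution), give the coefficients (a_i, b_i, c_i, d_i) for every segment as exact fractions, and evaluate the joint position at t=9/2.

Δ: Δ0=-1/3, Δ1=4/3
row 1: diag=12, rhs=10; c'=1/4, d'=5/6
back: M1=5/6
M: M0=0, M1=5/6, M2=0
seg 0: a=-2, c=M0/2=0, d=(M1−M0)/(6·3)=5/108, b=Δ0−h0·(2M0+M1)/6=-3/4
seg 1: a=-3, c=M1/2=5/12, d=(M2−M1)/(6·3)=-5/108, b=Δ1−h1·(2M1+M2)/6=1/2
t_q=9/2 → seg 1, τ=3/2; S=-3+1/2·τ+5/12·τ²+-5/108·τ³=-47/32

  seg 0: a=-2 b=-3/4 c=0 d=5/108
  seg 1: a=-3 b=1/2 c=5/12 d=-5/108
S(9/2) = -47/32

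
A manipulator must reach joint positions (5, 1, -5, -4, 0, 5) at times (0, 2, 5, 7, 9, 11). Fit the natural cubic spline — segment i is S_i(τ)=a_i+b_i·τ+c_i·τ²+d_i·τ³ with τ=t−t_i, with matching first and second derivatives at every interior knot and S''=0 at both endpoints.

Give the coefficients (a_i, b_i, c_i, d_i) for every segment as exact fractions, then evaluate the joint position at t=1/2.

  seg 0: a=5 b=-2378/1285 c=0 d=-48/1285
  seg 1: a=1 b=-2954/1285 c=-288/1285 d=416/3855
  seg 2: a=-5 b=-938/1285 c=192/257 d=-679/10280
  seg 3: a=-4 b=3767/2570 c=1803/5140 d=-43/1028
  seg 4: a=0 b=6083/2570 c=513/5140 d=-171/10280
S(1/2) = 1046/257

Δ: Δ0=-2, Δ1=-2, Δ2=1/2, Δ3=2, Δ4=5/2
row 1: diag=10, rhs=0; c'=3/10, d'=0
row 2: denom=10−3·3/10=91/10; d'=(15−3·0)/(91/10)=150/91
row 3: denom=8−2·20/91=688/91; d'=(9−2·150/91)/(688/91)=519/688
row 4: denom=8−2·91/344=1285/172; d'=(3−2·519/688)/(1285/172)=513/2570
back: M4=513/2570
back: M3=519/688−91/344·513/2570=1803/2570
back: M2=150/91−20/91·1803/2570=384/257
back: M1=0−3/10·384/257=-576/1285
M: M0=0, M1=-576/1285, M2=384/257, M3=1803/2570, M4=513/2570, M5=0
seg 0: a=5, c=M0/2=0, d=(M1−M0)/(6·2)=-48/1285, b=Δ0−h0·(2M0+M1)/6=-2378/1285
seg 1: a=1, c=M1/2=-288/1285, d=(M2−M1)/(6·3)=416/3855, b=Δ1−h1·(2M1+M2)/6=-2954/1285
seg 2: a=-5, c=M2/2=192/257, d=(M3−M2)/(6·2)=-679/10280, b=Δ2−h2·(2M2+M3)/6=-938/1285
seg 3: a=-4, c=M3/2=1803/5140, d=(M4−M3)/(6·2)=-43/1028, b=Δ3−h3·(2M3+M4)/6=3767/2570
seg 4: a=0, c=M4/2=513/5140, d=(M5−M4)/(6·2)=-171/10280, b=Δ4−h4·(2M4+M5)/6=6083/2570
t_q=1/2 → seg 0, τ=1/2; S=5+-2378/1285·τ+0·τ²+-48/1285·τ³=1046/257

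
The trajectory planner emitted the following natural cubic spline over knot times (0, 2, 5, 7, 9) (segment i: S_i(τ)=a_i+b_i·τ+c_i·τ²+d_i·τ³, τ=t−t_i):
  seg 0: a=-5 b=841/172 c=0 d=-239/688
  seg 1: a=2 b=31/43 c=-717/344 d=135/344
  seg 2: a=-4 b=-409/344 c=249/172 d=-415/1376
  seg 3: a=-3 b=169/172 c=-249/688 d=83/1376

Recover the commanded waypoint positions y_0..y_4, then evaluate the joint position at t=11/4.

y_0=-5 y_1=2 y_2=-4 y_3=-3 y_4=-2
S(11/4) = 33769/22016

y_0 = S_0(0) = a_0 = -5
y_1 = S_1(0) = a_1 = 2
y_2 = S_2(0) = a_2 = -4
y_3 = S_3(0) = a_3 = -3
y_4 = S_3(2) = -2
t_q=11/4 is in segment 1 (τ=3/4); S_1(τ)=33769/22016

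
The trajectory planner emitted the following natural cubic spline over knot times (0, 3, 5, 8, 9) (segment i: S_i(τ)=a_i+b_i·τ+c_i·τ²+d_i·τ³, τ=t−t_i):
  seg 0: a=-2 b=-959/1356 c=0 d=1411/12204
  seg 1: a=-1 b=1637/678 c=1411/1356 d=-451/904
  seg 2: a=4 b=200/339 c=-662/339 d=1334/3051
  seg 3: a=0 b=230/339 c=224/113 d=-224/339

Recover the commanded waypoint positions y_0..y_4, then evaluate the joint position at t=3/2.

y_0 = S_0(0) = a_0 = -2
y_1 = S_1(0) = a_1 = -1
y_2 = S_2(0) = a_2 = 4
y_3 = S_3(0) = a_3 = 0
y_4 = S_3(1) = 2
t_q=3/2 is in segment 0 (τ=3/2); S_0(τ)=-9657/3616

y_0=-2 y_1=-1 y_2=4 y_3=0 y_4=2
S(3/2) = -9657/3616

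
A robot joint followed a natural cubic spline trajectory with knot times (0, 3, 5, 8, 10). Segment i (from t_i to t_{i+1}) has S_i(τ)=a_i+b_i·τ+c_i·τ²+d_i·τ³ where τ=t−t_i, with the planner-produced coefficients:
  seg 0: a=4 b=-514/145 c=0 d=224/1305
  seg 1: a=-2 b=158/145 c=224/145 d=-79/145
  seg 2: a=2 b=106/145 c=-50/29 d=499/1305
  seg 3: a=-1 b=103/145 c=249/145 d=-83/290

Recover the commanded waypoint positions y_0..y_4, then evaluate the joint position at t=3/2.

y_0 = S_0(0) = a_0 = 4
y_1 = S_1(0) = a_1 = -2
y_2 = S_2(0) = a_2 = 2
y_3 = S_3(0) = a_3 = -1
y_4 = S_3(2) = 5
t_q=3/2 is in segment 0 (τ=3/2); S_0(τ)=-107/145

y_0=4 y_1=-2 y_2=2 y_3=-1 y_4=5
S(3/2) = -107/145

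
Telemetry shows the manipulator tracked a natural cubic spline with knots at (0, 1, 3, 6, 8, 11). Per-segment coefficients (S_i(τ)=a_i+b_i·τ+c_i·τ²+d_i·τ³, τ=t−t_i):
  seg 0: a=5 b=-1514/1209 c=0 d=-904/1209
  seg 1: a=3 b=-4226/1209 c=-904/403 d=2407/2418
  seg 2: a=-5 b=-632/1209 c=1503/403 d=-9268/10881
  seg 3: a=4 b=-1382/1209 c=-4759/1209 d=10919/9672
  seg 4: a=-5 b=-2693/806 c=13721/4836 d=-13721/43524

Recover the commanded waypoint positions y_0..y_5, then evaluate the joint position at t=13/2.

y_0 = S_0(0) = a_0 = 5
y_1 = S_1(0) = a_1 = 3
y_2 = S_2(0) = a_2 = -5
y_3 = S_3(0) = a_3 = 4
y_4 = S_4(0) = a_4 = -5
y_5 = S_4(3) = 2
t_q=13/2 is in segment 3 (τ=1/2); S_3(τ)=66685/25792

y_0=5 y_1=3 y_2=-5 y_3=4 y_4=-5 y_5=2
S(13/2) = 66685/25792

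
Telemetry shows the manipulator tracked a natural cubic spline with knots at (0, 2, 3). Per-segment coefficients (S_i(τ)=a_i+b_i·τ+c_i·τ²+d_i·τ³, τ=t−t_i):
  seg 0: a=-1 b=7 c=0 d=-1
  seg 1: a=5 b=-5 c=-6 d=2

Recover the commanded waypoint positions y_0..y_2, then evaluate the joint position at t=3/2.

y_0 = S_0(0) = a_0 = -1
y_1 = S_1(0) = a_1 = 5
y_2 = S_1(1) = -4
t_q=3/2 is in segment 0 (τ=3/2); S_0(τ)=49/8

y_0=-1 y_1=5 y_2=-4
S(3/2) = 49/8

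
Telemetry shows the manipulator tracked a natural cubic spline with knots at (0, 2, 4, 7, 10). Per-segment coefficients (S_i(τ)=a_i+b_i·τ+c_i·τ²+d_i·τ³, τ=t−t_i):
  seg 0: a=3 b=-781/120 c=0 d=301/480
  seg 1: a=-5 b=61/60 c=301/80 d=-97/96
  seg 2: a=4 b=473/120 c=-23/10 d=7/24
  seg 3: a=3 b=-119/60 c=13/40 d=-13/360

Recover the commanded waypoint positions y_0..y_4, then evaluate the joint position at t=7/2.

y_0=3 y_1=-5 y_2=4 y_3=3 y_4=-1
S(7/2) = 2023/1280

y_0 = S_0(0) = a_0 = 3
y_1 = S_1(0) = a_1 = -5
y_2 = S_2(0) = a_2 = 4
y_3 = S_3(0) = a_3 = 3
y_4 = S_3(3) = -1
t_q=7/2 is in segment 1 (τ=3/2); S_1(τ)=2023/1280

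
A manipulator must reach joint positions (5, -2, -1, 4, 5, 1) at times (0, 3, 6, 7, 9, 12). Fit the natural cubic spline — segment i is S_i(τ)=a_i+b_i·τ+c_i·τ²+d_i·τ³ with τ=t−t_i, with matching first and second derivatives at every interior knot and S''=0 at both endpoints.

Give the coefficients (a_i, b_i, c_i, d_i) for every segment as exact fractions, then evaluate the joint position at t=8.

Δ: Δ0=-7/3, Δ1=1/3, Δ2=5, Δ3=1/2, Δ4=-4/3
row 1: diag=12, rhs=16; c'=1/4, d'=4/3
row 2: denom=8−3·1/4=29/4; d'=(28−3·4/3)/(29/4)=96/29
row 3: denom=6−1·4/29=170/29; d'=(-27−1·96/29)/(170/29)=-879/170
row 4: denom=10−2·29/85=792/85; d'=(-11−2·-879/170)/(792/85)=-7/99
back: M4=-7/99
back: M3=-879/170−29/85·-7/99=-1019/198
back: M2=96/29−4/29·-1019/198=398/99
back: M1=4/3−1/4·398/99=65/198
M: M0=0, M1=65/198, M2=398/99, M3=-1019/198, M4=-7/99, M5=0
seg 0: a=5, c=M0/2=0, d=(M1−M0)/(6·3)=65/3564, b=Δ0−h0·(2M0+M1)/6=-989/396
seg 1: a=-2, c=M1/2=65/396, d=(M2−M1)/(6·3)=731/3564, b=Δ1−h1·(2M1+M2)/6=-397/198
seg 2: a=-1, c=M2/2=199/99, d=(M3−M2)/(6·1)=-55/36, b=Δ2−h2·(2M2+M3)/6=1789/396
seg 3: a=4, c=M3/2=-1019/396, d=(M4−M3)/(6·2)=335/792, b=Δ3−h3·(2M3+M4)/6=87/22
seg 4: a=5, c=M4/2=-7/198, d=(M5−M4)/(6·3)=7/1782, b=Δ4−h4·(2M4+M5)/6=-125/99
t_q=8 → seg 3, τ=1; S=4+87/22·τ+-1019/396·τ²+335/792·τ³=4597/792

  seg 0: a=5 b=-989/396 c=0 d=65/3564
  seg 1: a=-2 b=-397/198 c=65/396 d=731/3564
  seg 2: a=-1 b=1789/396 c=199/99 d=-55/36
  seg 3: a=4 b=87/22 c=-1019/396 d=335/792
  seg 4: a=5 b=-125/99 c=-7/198 d=7/1782
S(8) = 4597/792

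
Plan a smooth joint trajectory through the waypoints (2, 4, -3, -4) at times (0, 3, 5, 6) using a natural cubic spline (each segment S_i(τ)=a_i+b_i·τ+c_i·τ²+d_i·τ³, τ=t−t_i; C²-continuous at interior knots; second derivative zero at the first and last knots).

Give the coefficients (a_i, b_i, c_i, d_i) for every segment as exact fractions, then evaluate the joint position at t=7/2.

  seg 0: a=2 b=191/84 c=0 d=-5/28
  seg 1: a=4 b=-107/42 c=-45/28 d=95/168
  seg 2: a=-3 b=-46/21 c=25/14 d=-25/42
S(7/2) = 1073/448

Δ: Δ0=2/3, Δ1=-7/2, Δ2=-1
row 1: diag=10, rhs=-25; c'=1/5, d'=-5/2
row 2: denom=6−2·1/5=28/5; d'=(15−2·-5/2)/(28/5)=25/7
back: M2=25/7
back: M1=-5/2−1/5·25/7=-45/14
M: M0=0, M1=-45/14, M2=25/7, M3=0
seg 0: a=2, c=M0/2=0, d=(M1−M0)/(6·3)=-5/28, b=Δ0−h0·(2M0+M1)/6=191/84
seg 1: a=4, c=M1/2=-45/28, d=(M2−M1)/(6·2)=95/168, b=Δ1−h1·(2M1+M2)/6=-107/42
seg 2: a=-3, c=M2/2=25/14, d=(M3−M2)/(6·1)=-25/42, b=Δ2−h2·(2M2+M3)/6=-46/21
t_q=7/2 → seg 1, τ=1/2; S=4+-107/42·τ+-45/28·τ²+95/168·τ³=1073/448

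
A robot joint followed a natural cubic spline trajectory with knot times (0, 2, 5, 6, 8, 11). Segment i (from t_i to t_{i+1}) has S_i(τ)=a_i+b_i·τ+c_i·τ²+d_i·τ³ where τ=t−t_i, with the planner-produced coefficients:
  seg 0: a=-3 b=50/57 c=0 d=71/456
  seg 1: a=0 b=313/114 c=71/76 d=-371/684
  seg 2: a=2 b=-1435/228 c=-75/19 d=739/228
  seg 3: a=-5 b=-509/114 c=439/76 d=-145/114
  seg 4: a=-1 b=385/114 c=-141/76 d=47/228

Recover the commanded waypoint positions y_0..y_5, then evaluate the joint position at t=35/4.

y_0 = S_0(0) = a_0 = -3
y_1 = S_1(0) = a_1 = 0
y_2 = S_2(0) = a_2 = 2
y_3 = S_3(0) = a_3 = -5
y_4 = S_4(0) = a_4 = -1
y_5 = S_4(3) = -2
t_q=35/4 is in segment 4 (τ=3/4); S_4(τ)=2803/4864

y_0=-3 y_1=0 y_2=2 y_3=-5 y_4=-1 y_5=-2
S(35/4) = 2803/4864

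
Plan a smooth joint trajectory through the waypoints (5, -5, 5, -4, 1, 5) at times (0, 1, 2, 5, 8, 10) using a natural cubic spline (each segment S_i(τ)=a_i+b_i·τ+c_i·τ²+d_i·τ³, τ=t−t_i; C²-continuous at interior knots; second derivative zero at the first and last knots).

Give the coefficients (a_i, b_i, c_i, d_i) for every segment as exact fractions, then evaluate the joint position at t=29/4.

Δ: Δ0=-10, Δ1=10, Δ2=-3, Δ3=5/3, Δ4=2
row 1: diag=4, rhs=120; c'=1/4, d'=30
row 2: denom=8−1·1/4=31/4; d'=(-78−1·30)/(31/4)=-432/31
row 3: denom=12−3·12/31=336/31; d'=(28−3·-432/31)/(336/31)=541/84
row 4: denom=10−3·31/112=1027/112; d'=(2−3·541/84)/(1027/112)=-1940/1027
back: M4=-1940/1027
back: M3=541/84−31/112·-1940/1027=21454/3081
back: M2=-432/31−12/31·21454/3081=-17080/1027
back: M1=30−1/4·-17080/1027=35080/1027
M: M0=0, M1=35080/1027, M2=-17080/1027, M3=21454/3081, M4=-1940/1027, M5=0
seg 0: a=5, c=M0/2=0, d=(M1−M0)/(6·1)=17540/3081, b=Δ0−h0·(2M0+M1)/6=-48350/3081
seg 1: a=-5, c=M1/2=17540/1027, d=(M2−M1)/(6·1)=-26080/3081, b=Δ1−h1·(2M1+M2)/6=4270/3081
seg 2: a=5, c=M2/2=-8540/1027, d=(M3−M2)/(6·3)=36347/27729, b=Δ2−h2·(2M2+M3)/6=31270/3081
seg 3: a=-4, c=M3/2=10727/3081, d=(M4−M3)/(6·3)=-1049/2133, b=Δ3−h3·(2M3+M4)/6=-13409/3081
seg 4: a=1, c=M4/2=-970/1027, d=(M5−M4)/(6·2)=485/3081, b=Δ4−h4·(2M4+M5)/6=10042/3081
t_q=29/4 → seg 3, τ=9/4; S=-4+-13409/3081·τ+10727/3081·τ²+-1049/2133·τ³=-116227/65728

  seg 0: a=5 b=-48350/3081 c=0 d=17540/3081
  seg 1: a=-5 b=4270/3081 c=17540/1027 d=-26080/3081
  seg 2: a=5 b=31270/3081 c=-8540/1027 d=36347/27729
  seg 3: a=-4 b=-13409/3081 c=10727/3081 d=-1049/2133
  seg 4: a=1 b=10042/3081 c=-970/1027 d=485/3081
S(29/4) = -116227/65728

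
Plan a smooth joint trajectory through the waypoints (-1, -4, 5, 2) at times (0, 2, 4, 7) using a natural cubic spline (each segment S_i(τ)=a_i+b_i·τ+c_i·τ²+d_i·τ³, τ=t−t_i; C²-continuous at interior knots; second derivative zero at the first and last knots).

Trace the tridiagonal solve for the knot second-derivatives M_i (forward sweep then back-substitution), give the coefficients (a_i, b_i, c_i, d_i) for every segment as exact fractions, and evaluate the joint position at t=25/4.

  seg 0: a=-1 b=-64/19 c=0 d=71/152
  seg 1: a=-4 b=85/38 c=213/76 d=-127/152
  seg 2: a=5 b=65/19 c=-42/19 d=14/57
S(25/4) = 2617/608

Δ: Δ0=-3/2, Δ1=9/2, Δ2=-1
row 1: diag=8, rhs=36; c'=1/4, d'=9/2
row 2: denom=10−2·1/4=19/2; d'=(-33−2·9/2)/(19/2)=-84/19
back: M2=-84/19
back: M1=9/2−1/4·-84/19=213/38
M: M0=0, M1=213/38, M2=-84/19, M3=0
seg 0: a=-1, c=M0/2=0, d=(M1−M0)/(6·2)=71/152, b=Δ0−h0·(2M0+M1)/6=-64/19
seg 1: a=-4, c=M1/2=213/76, d=(M2−M1)/(6·2)=-127/152, b=Δ1−h1·(2M1+M2)/6=85/38
seg 2: a=5, c=M2/2=-42/19, d=(M3−M2)/(6·3)=14/57, b=Δ2−h2·(2M2+M3)/6=65/19
t_q=25/4 → seg 2, τ=9/4; S=5+65/19·τ+-42/19·τ²+14/57·τ³=2617/608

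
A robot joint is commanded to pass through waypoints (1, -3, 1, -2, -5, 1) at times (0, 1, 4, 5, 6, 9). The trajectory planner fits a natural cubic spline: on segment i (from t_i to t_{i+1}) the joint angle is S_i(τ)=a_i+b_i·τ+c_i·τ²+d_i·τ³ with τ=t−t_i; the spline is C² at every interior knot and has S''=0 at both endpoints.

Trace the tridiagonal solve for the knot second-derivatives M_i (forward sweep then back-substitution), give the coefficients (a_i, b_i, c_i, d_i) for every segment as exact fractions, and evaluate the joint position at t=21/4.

Δ: Δ0=-4, Δ1=4/3, Δ2=-3, Δ3=-3, Δ4=2
row 1: diag=8, rhs=32; c'=3/8, d'=4
row 2: denom=8−3·3/8=55/8; d'=(-26−3·4)/(55/8)=-304/55
row 3: denom=4−1·8/55=212/55; d'=(0−1·-304/55)/(212/55)=76/53
row 4: denom=8−1·55/212=1641/212; d'=(30−1·76/53)/(1641/212)=6056/1641
back: M4=6056/1641
back: M3=76/53−55/212·6056/1641=782/1641
back: M2=-304/55−8/55·782/1641=-9184/1641
back: M1=4−3/8·-9184/1641=3336/547
M: M0=0, M1=3336/547, M2=-9184/1641, M3=782/1641, M4=6056/1641, M5=0
seg 0: a=1, c=M0/2=0, d=(M1−M0)/(6·1)=556/547, b=Δ0−h0·(2M0+M1)/6=-2744/547
seg 1: a=-3, c=M1/2=1668/547, d=(M2−M1)/(6·3)=-9596/14769, b=Δ1−h1·(2M1+M2)/6=-1076/547
seg 2: a=1, c=M2/2=-4592/1641, d=(M3−M2)/(6·1)=1661/1641, b=Δ2−h2·(2M2+M3)/6=-664/547
seg 3: a=-2, c=M3/2=391/1641, d=(M4−M3)/(6·1)=293/547, b=Δ3−h3·(2M3+M4)/6=-6193/1641
seg 4: a=-5, c=M4/2=3028/1641, d=(M5−M4)/(6·3)=-3028/14769, b=Δ4−h4·(2M4+M5)/6=-2774/1641
t_q=21/4 → seg 3, τ=1/4; S=-2+-6193/1641·τ+391/1641·τ²+293/547·τ³=-102231/35008

  seg 0: a=1 b=-2744/547 c=0 d=556/547
  seg 1: a=-3 b=-1076/547 c=1668/547 d=-9596/14769
  seg 2: a=1 b=-664/547 c=-4592/1641 d=1661/1641
  seg 3: a=-2 b=-6193/1641 c=391/1641 d=293/547
  seg 4: a=-5 b=-2774/1641 c=3028/1641 d=-3028/14769
S(21/4) = -102231/35008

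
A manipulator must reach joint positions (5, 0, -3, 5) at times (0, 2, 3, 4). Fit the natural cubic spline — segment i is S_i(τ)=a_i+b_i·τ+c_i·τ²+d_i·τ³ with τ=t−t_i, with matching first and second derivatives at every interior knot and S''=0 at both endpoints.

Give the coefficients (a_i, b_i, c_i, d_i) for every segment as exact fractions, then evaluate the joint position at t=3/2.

  seg 0: a=5 b=-63/46 c=0 d=-13/46
  seg 1: a=0 b=-219/46 c=-39/23 d=159/46
  seg 2: a=-3 b=51/23 c=399/46 d=-133/46
S(3/2) = 733/368

Δ: Δ0=-5/2, Δ1=-3, Δ2=8
row 1: diag=6, rhs=-3; c'=1/6, d'=-1/2
row 2: denom=4−1·1/6=23/6; d'=(66−1·-1/2)/(23/6)=399/23
back: M2=399/23
back: M1=-1/2−1/6·399/23=-78/23
M: M0=0, M1=-78/23, M2=399/23, M3=0
seg 0: a=5, c=M0/2=0, d=(M1−M0)/(6·2)=-13/46, b=Δ0−h0·(2M0+M1)/6=-63/46
seg 1: a=0, c=M1/2=-39/23, d=(M2−M1)/(6·1)=159/46, b=Δ1−h1·(2M1+M2)/6=-219/46
seg 2: a=-3, c=M2/2=399/46, d=(M3−M2)/(6·1)=-133/46, b=Δ2−h2·(2M2+M3)/6=51/23
t_q=3/2 → seg 0, τ=3/2; S=5+-63/46·τ+0·τ²+-13/46·τ³=733/368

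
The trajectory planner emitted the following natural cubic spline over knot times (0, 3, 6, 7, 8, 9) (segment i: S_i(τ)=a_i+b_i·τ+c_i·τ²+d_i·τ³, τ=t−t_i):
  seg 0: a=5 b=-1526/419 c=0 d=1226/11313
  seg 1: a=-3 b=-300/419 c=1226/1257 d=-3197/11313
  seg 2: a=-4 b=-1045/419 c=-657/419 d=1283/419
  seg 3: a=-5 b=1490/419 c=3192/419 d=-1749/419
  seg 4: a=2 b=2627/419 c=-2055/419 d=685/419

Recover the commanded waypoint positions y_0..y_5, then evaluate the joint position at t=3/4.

y_0 = S_0(0) = a_0 = 5
y_1 = S_1(0) = a_1 = -3
y_2 = S_2(0) = a_2 = -4
y_3 = S_3(0) = a_3 = -5
y_4 = S_4(0) = a_4 = 2
y_5 = S_4(1) = 5
t_q=3/4 is in segment 0 (τ=3/4); S_0(τ)=31029/13408

y_0=5 y_1=-3 y_2=-4 y_3=-5 y_4=2 y_5=5
S(3/4) = 31029/13408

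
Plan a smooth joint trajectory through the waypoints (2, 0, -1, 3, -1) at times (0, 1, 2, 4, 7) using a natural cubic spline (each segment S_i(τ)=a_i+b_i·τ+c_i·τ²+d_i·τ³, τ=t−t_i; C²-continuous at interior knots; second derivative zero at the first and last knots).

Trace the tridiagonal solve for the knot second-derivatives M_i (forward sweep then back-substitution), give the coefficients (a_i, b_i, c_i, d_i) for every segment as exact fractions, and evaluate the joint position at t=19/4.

Δ: Δ0=-2, Δ1=-1, Δ2=2, Δ3=-4/3
row 1: diag=4, rhs=6; c'=1/4, d'=3/2
row 2: denom=6−1·1/4=23/4; d'=(18−1·3/2)/(23/4)=66/23
row 3: denom=10−2·8/23=214/23; d'=(-20−2·66/23)/(214/23)=-296/107
back: M3=-296/107
back: M2=66/23−8/23·-296/107=410/107
back: M1=3/2−1/4·410/107=58/107
M: M0=0, M1=58/107, M2=410/107, M3=-296/107, M4=0
seg 0: a=2, c=M0/2=0, d=(M1−M0)/(6·1)=29/321, b=Δ0−h0·(2M0+M1)/6=-671/321
seg 1: a=0, c=M1/2=29/107, d=(M2−M1)/(6·1)=176/321, b=Δ1−h1·(2M1+M2)/6=-584/321
seg 2: a=-1, c=M2/2=205/107, d=(M3−M2)/(6·2)=-353/642, b=Δ2−h2·(2M2+M3)/6=118/321
seg 3: a=3, c=M3/2=-148/107, d=(M4−M3)/(6·3)=148/963, b=Δ3−h3·(2M3+M4)/6=460/321
t_q=19/4 → seg 3, τ=3/4; S=3+460/321·τ+-148/107·τ²+148/963·τ³=5755/1712

  seg 0: a=2 b=-671/321 c=0 d=29/321
  seg 1: a=0 b=-584/321 c=29/107 d=176/321
  seg 2: a=-1 b=118/321 c=205/107 d=-353/642
  seg 3: a=3 b=460/321 c=-148/107 d=148/963
S(19/4) = 5755/1712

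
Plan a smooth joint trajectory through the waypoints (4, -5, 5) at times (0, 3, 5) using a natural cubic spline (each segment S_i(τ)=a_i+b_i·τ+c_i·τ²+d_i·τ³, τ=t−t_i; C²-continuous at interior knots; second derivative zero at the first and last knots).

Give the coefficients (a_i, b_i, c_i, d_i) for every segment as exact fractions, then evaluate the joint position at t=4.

  seg 0: a=4 b=-27/5 c=0 d=4/15
  seg 1: a=-5 b=9/5 c=12/5 d=-2/5
S(4) = -6/5

Δ: Δ0=-3, Δ1=5
row 1: diag=10, rhs=48; c'=1/5, d'=24/5
back: M1=24/5
M: M0=0, M1=24/5, M2=0
seg 0: a=4, c=M0/2=0, d=(M1−M0)/(6·3)=4/15, b=Δ0−h0·(2M0+M1)/6=-27/5
seg 1: a=-5, c=M1/2=12/5, d=(M2−M1)/(6·2)=-2/5, b=Δ1−h1·(2M1+M2)/6=9/5
t_q=4 → seg 1, τ=1; S=-5+9/5·τ+12/5·τ²+-2/5·τ³=-6/5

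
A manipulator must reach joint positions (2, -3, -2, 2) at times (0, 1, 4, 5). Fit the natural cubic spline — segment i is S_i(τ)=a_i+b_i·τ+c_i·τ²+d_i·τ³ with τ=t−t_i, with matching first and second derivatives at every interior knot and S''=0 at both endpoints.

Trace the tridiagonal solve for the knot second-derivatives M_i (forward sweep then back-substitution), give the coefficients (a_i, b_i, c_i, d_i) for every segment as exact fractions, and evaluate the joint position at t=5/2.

Δ: Δ0=-5, Δ1=1/3, Δ2=4
row 1: diag=8, rhs=32; c'=3/8, d'=4
row 2: denom=8−3·3/8=55/8; d'=(22−3·4)/(55/8)=16/11
back: M2=16/11
back: M1=4−3/8·16/11=38/11
M: M0=0, M1=38/11, M2=16/11, M3=0
seg 0: a=2, c=M0/2=0, d=(M1−M0)/(6·1)=19/33, b=Δ0−h0·(2M0+M1)/6=-184/33
seg 1: a=-3, c=M1/2=19/11, d=(M2−M1)/(6·3)=-1/9, b=Δ1−h1·(2M1+M2)/6=-127/33
seg 2: a=-2, c=M2/2=8/11, d=(M3−M2)/(6·1)=-8/33, b=Δ2−h2·(2M2+M3)/6=116/33
t_q=5/2 → seg 1, τ=3/2; S=-3+-127/33·τ+19/11·τ²+-1/9·τ³=-463/88

  seg 0: a=2 b=-184/33 c=0 d=19/33
  seg 1: a=-3 b=-127/33 c=19/11 d=-1/9
  seg 2: a=-2 b=116/33 c=8/11 d=-8/33
S(5/2) = -463/88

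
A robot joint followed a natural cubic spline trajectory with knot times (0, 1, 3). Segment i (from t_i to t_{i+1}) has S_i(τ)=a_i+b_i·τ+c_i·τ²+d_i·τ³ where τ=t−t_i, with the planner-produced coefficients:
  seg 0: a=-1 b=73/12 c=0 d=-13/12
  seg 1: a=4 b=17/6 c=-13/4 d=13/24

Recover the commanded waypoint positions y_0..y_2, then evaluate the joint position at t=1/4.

y_0 = S_0(0) = a_0 = -1
y_1 = S_1(0) = a_1 = 4
y_2 = S_1(2) = 1
t_q=1/4 is in segment 0 (τ=1/4); S_0(τ)=129/256

y_0=-1 y_1=4 y_2=1
S(1/4) = 129/256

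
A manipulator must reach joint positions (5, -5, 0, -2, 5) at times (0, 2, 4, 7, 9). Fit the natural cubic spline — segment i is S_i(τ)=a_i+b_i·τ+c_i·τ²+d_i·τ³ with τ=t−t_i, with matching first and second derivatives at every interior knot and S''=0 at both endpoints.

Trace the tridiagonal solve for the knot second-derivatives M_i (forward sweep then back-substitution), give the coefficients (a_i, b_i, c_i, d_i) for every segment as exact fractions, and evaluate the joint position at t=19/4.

  seg 0: a=5 b=-14945/2064 c=0 d=4625/8256
  seg 1: a=-5 b=-535/1032 c=4625/1376 d=-7645/8256
  seg 2: a=0 b=3745/2064 c=-755/344 d=941/2064
  seg 3: a=-2 b=493/516 c=1313/688 d=-1313/4128
S(19/4) = 14029/44032

Δ: Δ0=-5, Δ1=5/2, Δ2=-2/3, Δ3=7/2
row 1: diag=8, rhs=45; c'=1/4, d'=45/8
row 2: denom=10−2·1/4=19/2; d'=(-19−2·45/8)/(19/2)=-121/38
row 3: denom=10−3·6/19=172/19; d'=(25−3·-121/38)/(172/19)=1313/344
back: M3=1313/344
back: M2=-121/38−6/19·1313/344=-755/172
back: M1=45/8−1/4·-755/172=4625/688
M: M0=0, M1=4625/688, M2=-755/172, M3=1313/344, M4=0
seg 0: a=5, c=M0/2=0, d=(M1−M0)/(6·2)=4625/8256, b=Δ0−h0·(2M0+M1)/6=-14945/2064
seg 1: a=-5, c=M1/2=4625/1376, d=(M2−M1)/(6·2)=-7645/8256, b=Δ1−h1·(2M1+M2)/6=-535/1032
seg 2: a=0, c=M2/2=-755/344, d=(M3−M2)/(6·3)=941/2064, b=Δ2−h2·(2M2+M3)/6=3745/2064
seg 3: a=-2, c=M3/2=1313/688, d=(M4−M3)/(6·2)=-1313/4128, b=Δ3−h3·(2M3+M4)/6=493/516
t_q=19/4 → seg 2, τ=3/4; S=0+3745/2064·τ+-755/344·τ²+941/2064·τ³=14029/44032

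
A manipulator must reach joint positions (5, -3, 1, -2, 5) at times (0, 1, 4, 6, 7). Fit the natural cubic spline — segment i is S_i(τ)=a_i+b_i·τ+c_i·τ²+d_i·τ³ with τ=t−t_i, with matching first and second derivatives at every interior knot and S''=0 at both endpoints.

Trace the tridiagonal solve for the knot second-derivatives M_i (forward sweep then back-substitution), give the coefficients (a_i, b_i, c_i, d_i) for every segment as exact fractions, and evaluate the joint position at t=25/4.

Δ: Δ0=-8, Δ1=4/3, Δ2=-3/2, Δ3=7
row 1: diag=8, rhs=56; c'=3/8, d'=7
row 2: denom=10−3·3/8=71/8; d'=(-17−3·7)/(71/8)=-304/71
row 3: denom=6−2·16/71=394/71; d'=(51−2·-304/71)/(394/71)=4229/394
back: M3=4229/394
back: M2=-304/71−16/71·4229/394=-1320/197
back: M1=7−3/8·-1320/197=1874/197
M: M0=0, M1=1874/197, M2=-1320/197, M3=4229/394, M4=0
seg 0: a=5, c=M0/2=0, d=(M1−M0)/(6·1)=937/591, b=Δ0−h0·(2M0+M1)/6=-5665/591
seg 1: a=-3, c=M1/2=937/197, d=(M2−M1)/(6·3)=-1597/1773, b=Δ1−h1·(2M1+M2)/6=-2854/591
seg 2: a=1, c=M2/2=-660/197, d=(M3−M2)/(6·2)=6869/4728, b=Δ2−h2·(2M2+M3)/6=-361/591
seg 3: a=-2, c=M3/2=4229/788, d=(M4−M3)/(6·1)=-4229/2364, b=Δ3−h3·(2M3+M4)/6=4045/1182
t_q=25/4 → seg 3, τ=1/4; S=-2+4045/1182·τ+4229/788·τ²+-4229/2364·τ³=-42211/50432

  seg 0: a=5 b=-5665/591 c=0 d=937/591
  seg 1: a=-3 b=-2854/591 c=937/197 d=-1597/1773
  seg 2: a=1 b=-361/591 c=-660/197 d=6869/4728
  seg 3: a=-2 b=4045/1182 c=4229/788 d=-4229/2364
S(25/4) = -42211/50432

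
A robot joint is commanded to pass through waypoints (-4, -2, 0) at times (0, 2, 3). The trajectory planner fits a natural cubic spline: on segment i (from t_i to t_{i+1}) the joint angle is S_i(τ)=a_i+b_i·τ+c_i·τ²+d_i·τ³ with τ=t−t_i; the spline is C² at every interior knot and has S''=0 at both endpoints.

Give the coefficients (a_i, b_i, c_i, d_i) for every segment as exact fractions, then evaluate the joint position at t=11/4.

Δ: Δ0=1, Δ1=2
row 1: diag=6, rhs=6; c'=1/6, d'=1
back: M1=1
M: M0=0, M1=1, M2=0
seg 0: a=-4, c=M0/2=0, d=(M1−M0)/(6·2)=1/12, b=Δ0−h0·(2M0+M1)/6=2/3
seg 1: a=-2, c=M1/2=1/2, d=(M2−M1)/(6·1)=-1/6, b=Δ1−h1·(2M1+M2)/6=5/3
t_q=11/4 → seg 1, τ=3/4; S=-2+5/3·τ+1/2·τ²+-1/6·τ³=-69/128

  seg 0: a=-4 b=2/3 c=0 d=1/12
  seg 1: a=-2 b=5/3 c=1/2 d=-1/6
S(11/4) = -69/128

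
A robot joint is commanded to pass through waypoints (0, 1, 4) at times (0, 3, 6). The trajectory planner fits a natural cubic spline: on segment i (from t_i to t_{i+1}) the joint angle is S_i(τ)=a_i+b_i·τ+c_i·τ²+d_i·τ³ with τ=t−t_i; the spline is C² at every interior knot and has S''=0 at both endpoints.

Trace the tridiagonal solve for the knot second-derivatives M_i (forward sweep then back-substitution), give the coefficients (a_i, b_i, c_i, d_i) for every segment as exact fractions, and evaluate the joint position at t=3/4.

  seg 0: a=0 b=1/6 c=0 d=1/54
  seg 1: a=1 b=2/3 c=1/6 d=-1/54
S(3/4) = 17/128

Δ: Δ0=1/3, Δ1=1
row 1: diag=12, rhs=4; c'=1/4, d'=1/3
back: M1=1/3
M: M0=0, M1=1/3, M2=0
seg 0: a=0, c=M0/2=0, d=(M1−M0)/(6·3)=1/54, b=Δ0−h0·(2M0+M1)/6=1/6
seg 1: a=1, c=M1/2=1/6, d=(M2−M1)/(6·3)=-1/54, b=Δ1−h1·(2M1+M2)/6=2/3
t_q=3/4 → seg 0, τ=3/4; S=0+1/6·τ+0·τ²+1/54·τ³=17/128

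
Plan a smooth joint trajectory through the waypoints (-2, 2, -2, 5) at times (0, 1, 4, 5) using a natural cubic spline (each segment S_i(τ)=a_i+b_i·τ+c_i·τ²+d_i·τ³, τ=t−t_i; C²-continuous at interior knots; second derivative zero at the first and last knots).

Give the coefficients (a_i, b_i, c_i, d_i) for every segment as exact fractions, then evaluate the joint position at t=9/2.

  seg 0: a=-2 b=863/165 c=0 d=-203/165
  seg 1: a=2 b=254/165 c=-203/55 d=41/45
  seg 2: a=-2 b=659/165 c=248/55 d=-248/165
S(9/2) = 103/110

Δ: Δ0=4, Δ1=-4/3, Δ2=7
row 1: diag=8, rhs=-32; c'=3/8, d'=-4
row 2: denom=8−3·3/8=55/8; d'=(50−3·-4)/(55/8)=496/55
back: M2=496/55
back: M1=-4−3/8·496/55=-406/55
M: M0=0, M1=-406/55, M2=496/55, M3=0
seg 0: a=-2, c=M0/2=0, d=(M1−M0)/(6·1)=-203/165, b=Δ0−h0·(2M0+M1)/6=863/165
seg 1: a=2, c=M1/2=-203/55, d=(M2−M1)/(6·3)=41/45, b=Δ1−h1·(2M1+M2)/6=254/165
seg 2: a=-2, c=M2/2=248/55, d=(M3−M2)/(6·1)=-248/165, b=Δ2−h2·(2M2+M3)/6=659/165
t_q=9/2 → seg 2, τ=1/2; S=-2+659/165·τ+248/55·τ²+-248/165·τ³=103/110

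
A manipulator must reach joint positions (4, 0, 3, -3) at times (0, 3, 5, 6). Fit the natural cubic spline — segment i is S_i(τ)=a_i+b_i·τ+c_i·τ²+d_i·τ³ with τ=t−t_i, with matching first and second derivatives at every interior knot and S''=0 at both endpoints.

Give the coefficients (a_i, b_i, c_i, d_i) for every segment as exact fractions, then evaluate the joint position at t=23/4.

Δ: Δ0=-4/3, Δ1=3/2, Δ2=-6
row 1: diag=10, rhs=17; c'=1/5, d'=17/10
row 2: denom=6−2·1/5=28/5; d'=(-45−2·17/10)/(28/5)=-121/14
back: M2=-121/14
back: M1=17/10−1/5·-121/14=24/7
M: M0=0, M1=24/7, M2=-121/14, M3=0
seg 0: a=4, c=M0/2=0, d=(M1−M0)/(6·3)=4/21, b=Δ0−h0·(2M0+M1)/6=-64/21
seg 1: a=0, c=M1/2=12/7, d=(M2−M1)/(6·2)=-169/168, b=Δ1−h1·(2M1+M2)/6=44/21
seg 2: a=3, c=M2/2=-121/28, d=(M3−M2)/(6·1)=121/84, b=Δ2−h2·(2M2+M3)/6=-131/42
t_q=23/4 → seg 2, τ=3/4; S=3+-131/42·τ+-121/28·τ²+121/84·τ³=-2083/1792

  seg 0: a=4 b=-64/21 c=0 d=4/21
  seg 1: a=0 b=44/21 c=12/7 d=-169/168
  seg 2: a=3 b=-131/42 c=-121/28 d=121/84
S(23/4) = -2083/1792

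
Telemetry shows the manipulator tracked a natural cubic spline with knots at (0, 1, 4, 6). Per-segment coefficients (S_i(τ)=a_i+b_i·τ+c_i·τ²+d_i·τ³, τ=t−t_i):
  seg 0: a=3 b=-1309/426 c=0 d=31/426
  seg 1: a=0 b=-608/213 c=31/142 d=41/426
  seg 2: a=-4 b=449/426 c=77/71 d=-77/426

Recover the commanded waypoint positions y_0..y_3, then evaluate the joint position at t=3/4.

y_0=3 y_1=0 y_2=-4 y_3=1
S(3/4) = 6599/9088

y_0 = S_0(0) = a_0 = 3
y_1 = S_1(0) = a_1 = 0
y_2 = S_2(0) = a_2 = -4
y_3 = S_2(2) = 1
t_q=3/4 is in segment 0 (τ=3/4); S_0(τ)=6599/9088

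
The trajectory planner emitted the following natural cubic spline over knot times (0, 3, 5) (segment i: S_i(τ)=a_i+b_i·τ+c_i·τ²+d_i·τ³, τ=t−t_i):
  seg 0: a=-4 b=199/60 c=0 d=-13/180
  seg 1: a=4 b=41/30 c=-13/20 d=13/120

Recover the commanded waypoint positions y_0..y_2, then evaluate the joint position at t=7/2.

y_0 = S_0(0) = a_0 = -4
y_1 = S_1(0) = a_1 = 4
y_2 = S_1(2) = 5
t_q=7/2 is in segment 1 (τ=1/2); S_1(τ)=1451/320

y_0=-4 y_1=4 y_2=5
S(7/2) = 1451/320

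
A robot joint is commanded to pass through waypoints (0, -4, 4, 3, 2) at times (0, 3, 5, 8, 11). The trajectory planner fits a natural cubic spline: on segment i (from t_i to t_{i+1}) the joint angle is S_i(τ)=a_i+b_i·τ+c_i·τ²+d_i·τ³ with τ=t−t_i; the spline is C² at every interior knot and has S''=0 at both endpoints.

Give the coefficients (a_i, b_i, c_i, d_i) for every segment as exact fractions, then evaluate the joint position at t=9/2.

Δ: Δ0=-4/3, Δ1=4, Δ2=-1/3, Δ3=-1/3
row 1: diag=10, rhs=32; c'=1/5, d'=16/5
row 2: denom=10−2·1/5=48/5; d'=(-26−2·16/5)/(48/5)=-27/8
row 3: denom=12−3·5/16=177/16; d'=(0−3·-27/8)/(177/16)=54/59
back: M3=54/59
back: M2=-27/8−5/16·54/59=-216/59
back: M1=16/5−1/5·-216/59=232/59
M: M0=0, M1=232/59, M2=-216/59, M3=54/59, M4=0
seg 0: a=0, c=M0/2=0, d=(M1−M0)/(6·3)=116/531, b=Δ0−h0·(2M0+M1)/6=-584/177
seg 1: a=-4, c=M1/2=116/59, d=(M2−M1)/(6·2)=-112/177, b=Δ1−h1·(2M1+M2)/6=460/177
seg 2: a=4, c=M2/2=-108/59, d=(M3−M2)/(6·3)=15/59, b=Δ2−h2·(2M2+M3)/6=508/177
seg 3: a=3, c=M3/2=27/59, d=(M4−M3)/(6·3)=-3/59, b=Δ3−h3·(2M3+M4)/6=-221/177
t_q=9/2 → seg 1, τ=3/2; S=-4+460/177·τ+116/59·τ²+-112/177·τ³=129/59

  seg 0: a=0 b=-584/177 c=0 d=116/531
  seg 1: a=-4 b=460/177 c=116/59 d=-112/177
  seg 2: a=4 b=508/177 c=-108/59 d=15/59
  seg 3: a=3 b=-221/177 c=27/59 d=-3/59
S(9/2) = 129/59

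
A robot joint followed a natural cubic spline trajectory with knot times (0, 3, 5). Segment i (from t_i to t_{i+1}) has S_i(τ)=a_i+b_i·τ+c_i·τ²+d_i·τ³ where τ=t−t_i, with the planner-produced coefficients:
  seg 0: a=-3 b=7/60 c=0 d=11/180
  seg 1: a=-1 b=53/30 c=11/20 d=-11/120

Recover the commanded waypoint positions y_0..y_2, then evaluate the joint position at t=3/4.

y_0 = S_0(0) = a_0 = -3
y_1 = S_1(0) = a_1 = -1
y_2 = S_1(2) = 4
t_q=3/4 is in segment 0 (τ=3/4); S_0(τ)=-739/256

y_0=-3 y_1=-1 y_2=4
S(3/4) = -739/256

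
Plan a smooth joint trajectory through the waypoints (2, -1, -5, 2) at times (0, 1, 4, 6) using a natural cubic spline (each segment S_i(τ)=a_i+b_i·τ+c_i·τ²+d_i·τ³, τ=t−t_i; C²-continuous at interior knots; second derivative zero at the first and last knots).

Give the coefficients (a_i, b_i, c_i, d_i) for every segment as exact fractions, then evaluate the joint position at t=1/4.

  seg 0: a=2 b=-1291/426 c=0 d=13/426
  seg 1: a=-1 b=-626/213 c=13/142 d=21/142
  seg 2: a=-5 b=683/426 c=101/71 d=-101/426
S(1/4) = 11295/9088

Δ: Δ0=-3, Δ1=-4/3, Δ2=7/2
row 1: diag=8, rhs=10; c'=3/8, d'=5/4
row 2: denom=10−3·3/8=71/8; d'=(29−3·5/4)/(71/8)=202/71
back: M2=202/71
back: M1=5/4−3/8·202/71=13/71
M: M0=0, M1=13/71, M2=202/71, M3=0
seg 0: a=2, c=M0/2=0, d=(M1−M0)/(6·1)=13/426, b=Δ0−h0·(2M0+M1)/6=-1291/426
seg 1: a=-1, c=M1/2=13/142, d=(M2−M1)/(6·3)=21/142, b=Δ1−h1·(2M1+M2)/6=-626/213
seg 2: a=-5, c=M2/2=101/71, d=(M3−M2)/(6·2)=-101/426, b=Δ2−h2·(2M2+M3)/6=683/426
t_q=1/4 → seg 0, τ=1/4; S=2+-1291/426·τ+0·τ²+13/426·τ³=11295/9088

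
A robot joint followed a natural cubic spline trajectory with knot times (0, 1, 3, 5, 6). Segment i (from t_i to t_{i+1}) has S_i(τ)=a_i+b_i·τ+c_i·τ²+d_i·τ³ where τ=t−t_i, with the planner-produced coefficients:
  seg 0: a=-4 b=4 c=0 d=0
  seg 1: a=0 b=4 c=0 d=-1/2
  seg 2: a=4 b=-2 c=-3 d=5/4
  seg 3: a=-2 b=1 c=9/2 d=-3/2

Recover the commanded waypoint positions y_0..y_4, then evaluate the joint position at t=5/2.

y_0 = S_0(0) = a_0 = -4
y_1 = S_1(0) = a_1 = 0
y_2 = S_2(0) = a_2 = 4
y_3 = S_3(0) = a_3 = -2
y_4 = S_3(1) = 2
t_q=5/2 is in segment 1 (τ=3/2); S_1(τ)=69/16

y_0=-4 y_1=0 y_2=4 y_3=-2 y_4=2
S(5/2) = 69/16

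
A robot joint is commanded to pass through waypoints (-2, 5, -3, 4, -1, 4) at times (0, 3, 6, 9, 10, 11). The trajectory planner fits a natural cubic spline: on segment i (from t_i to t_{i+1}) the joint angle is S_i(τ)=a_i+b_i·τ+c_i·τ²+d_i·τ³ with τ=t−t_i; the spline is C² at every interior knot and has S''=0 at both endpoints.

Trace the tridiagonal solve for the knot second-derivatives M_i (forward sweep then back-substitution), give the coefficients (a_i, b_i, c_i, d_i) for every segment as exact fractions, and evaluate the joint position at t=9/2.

Δ: Δ0=7/3, Δ1=-8/3, Δ2=7/3, Δ3=-5, Δ4=5
row 1: diag=12, rhs=-30; c'=1/4, d'=-5/2
row 2: denom=12−3·1/4=45/4; d'=(30−3·-5/2)/(45/4)=10/3
row 3: denom=8−3·4/15=36/5; d'=(-44−3·10/3)/(36/5)=-15/2
row 4: denom=4−1·5/36=139/36; d'=(60−1·-15/2)/(139/36)=2430/139
back: M4=2430/139
back: M3=-15/2−5/36·2430/139=-1380/139
back: M2=10/3−4/15·-1380/139=2494/417
back: M1=-5/2−1/4·2494/417=-1666/417
M: M0=0, M1=-1666/417, M2=2494/417, M3=-1380/139, M4=2430/139, M5=0
seg 0: a=-2, c=M0/2=0, d=(M1−M0)/(6·3)=-833/3753, b=Δ0−h0·(2M0+M1)/6=602/139
seg 1: a=5, c=M1/2=-833/417, d=(M2−M1)/(6·3)=2080/3753, b=Δ1−h1·(2M1+M2)/6=-231/139
seg 2: a=-3, c=M2/2=1247/417, d=(M3−M2)/(6·3)=-3317/3753, b=Δ2−h2·(2M2+M3)/6=183/139
seg 3: a=4, c=M3/2=-690/139, d=(M4−M3)/(6·1)=635/139, b=Δ3−h3·(2M3+M4)/6=-640/139
seg 4: a=-1, c=M4/2=1215/139, d=(M5−M4)/(6·1)=-405/139, b=Δ4−h4·(2M4+M5)/6=-115/139
t_q=9/2 → seg 1, τ=3/2; S=5+-231/139·τ+-833/417·τ²+2080/3753·τ³=-65/556

  seg 0: a=-2 b=602/139 c=0 d=-833/3753
  seg 1: a=5 b=-231/139 c=-833/417 d=2080/3753
  seg 2: a=-3 b=183/139 c=1247/417 d=-3317/3753
  seg 3: a=4 b=-640/139 c=-690/139 d=635/139
  seg 4: a=-1 b=-115/139 c=1215/139 d=-405/139
S(9/2) = -65/556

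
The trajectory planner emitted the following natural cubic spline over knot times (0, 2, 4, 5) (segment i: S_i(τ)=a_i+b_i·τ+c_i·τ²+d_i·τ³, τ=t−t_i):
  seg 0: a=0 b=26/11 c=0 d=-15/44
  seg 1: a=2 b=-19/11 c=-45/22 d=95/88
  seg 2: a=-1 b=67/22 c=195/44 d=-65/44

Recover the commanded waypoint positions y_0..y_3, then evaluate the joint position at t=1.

y_0=0 y_1=2 y_2=-1 y_3=5
S(1) = 89/44

y_0 = S_0(0) = a_0 = 0
y_1 = S_1(0) = a_1 = 2
y_2 = S_2(0) = a_2 = -1
y_3 = S_2(1) = 5
t_q=1 is in segment 0 (τ=1); S_0(τ)=89/44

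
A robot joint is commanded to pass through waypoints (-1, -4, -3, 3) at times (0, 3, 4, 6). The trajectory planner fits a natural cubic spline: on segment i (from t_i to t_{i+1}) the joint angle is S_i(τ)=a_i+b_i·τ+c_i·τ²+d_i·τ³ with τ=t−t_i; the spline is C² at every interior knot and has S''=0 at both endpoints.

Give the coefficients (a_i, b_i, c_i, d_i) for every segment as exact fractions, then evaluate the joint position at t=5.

  seg 0: a=-1 b=-77/47 c=0 d=10/141
  seg 1: a=-4 b=13/47 c=30/47 d=4/47
  seg 2: a=-3 b=85/47 c=42/47 d=-7/47
S(5) = -21/47

Δ: Δ0=-1, Δ1=1, Δ2=3
row 1: diag=8, rhs=12; c'=1/8, d'=3/2
row 2: denom=6−1·1/8=47/8; d'=(12−1·3/2)/(47/8)=84/47
back: M2=84/47
back: M1=3/2−1/8·84/47=60/47
M: M0=0, M1=60/47, M2=84/47, M3=0
seg 0: a=-1, c=M0/2=0, d=(M1−M0)/(6·3)=10/141, b=Δ0−h0·(2M0+M1)/6=-77/47
seg 1: a=-4, c=M1/2=30/47, d=(M2−M1)/(6·1)=4/47, b=Δ1−h1·(2M1+M2)/6=13/47
seg 2: a=-3, c=M2/2=42/47, d=(M3−M2)/(6·2)=-7/47, b=Δ2−h2·(2M2+M3)/6=85/47
t_q=5 → seg 2, τ=1; S=-3+85/47·τ+42/47·τ²+-7/47·τ³=-21/47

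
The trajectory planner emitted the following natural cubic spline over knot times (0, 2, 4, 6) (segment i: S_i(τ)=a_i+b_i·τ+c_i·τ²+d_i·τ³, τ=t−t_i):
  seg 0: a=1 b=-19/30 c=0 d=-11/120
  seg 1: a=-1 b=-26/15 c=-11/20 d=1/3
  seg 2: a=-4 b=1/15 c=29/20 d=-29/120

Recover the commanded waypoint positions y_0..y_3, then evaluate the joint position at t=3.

y_0=1 y_1=-1 y_2=-4 y_3=0
S(3) = -59/20

y_0 = S_0(0) = a_0 = 1
y_1 = S_1(0) = a_1 = -1
y_2 = S_2(0) = a_2 = -4
y_3 = S_2(2) = 0
t_q=3 is in segment 1 (τ=1); S_1(τ)=-59/20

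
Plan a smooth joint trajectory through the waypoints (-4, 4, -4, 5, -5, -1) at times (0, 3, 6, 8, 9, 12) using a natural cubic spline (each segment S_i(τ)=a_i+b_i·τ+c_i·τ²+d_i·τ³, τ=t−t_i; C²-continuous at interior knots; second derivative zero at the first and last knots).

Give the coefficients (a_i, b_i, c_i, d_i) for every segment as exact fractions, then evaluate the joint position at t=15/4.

  seg 0: a=-4 b=16813/3222 c=0 d=-8221/28998
  seg 1: a=4 b=-3925/1611 c=-8221/3222 d=23921/28998
  seg 2: a=-4 b=14587/3222 c=7850/1611 d=-1312/537
  seg 3: a=5 b=-17077/3222 c=-15766/1611 d=1821/358
  seg 4: a=-5 b=-15487/1611 c=17635/3222 d=-17635/28998
S(15/4) = 24871/22912

Δ: Δ0=8/3, Δ1=-8/3, Δ2=9/2, Δ3=-10, Δ4=4/3
row 1: diag=12, rhs=-32; c'=1/4, d'=-8/3
row 2: denom=10−3·1/4=37/4; d'=(43−3·-8/3)/(37/4)=204/37
row 3: denom=6−2·8/37=206/37; d'=(-87−2·204/37)/(206/37)=-3627/206
row 4: denom=8−1·37/206=1611/206; d'=(68−1·-3627/206)/(1611/206)=17635/1611
back: M4=17635/1611
back: M3=-3627/206−37/206·17635/1611=-31532/1611
back: M2=204/37−8/37·-31532/1611=15700/1611
back: M1=-8/3−1/4·15700/1611=-8221/1611
M: M0=0, M1=-8221/1611, M2=15700/1611, M3=-31532/1611, M4=17635/1611, M5=0
seg 0: a=-4, c=M0/2=0, d=(M1−M0)/(6·3)=-8221/28998, b=Δ0−h0·(2M0+M1)/6=16813/3222
seg 1: a=4, c=M1/2=-8221/3222, d=(M2−M1)/(6·3)=23921/28998, b=Δ1−h1·(2M1+M2)/6=-3925/1611
seg 2: a=-4, c=M2/2=7850/1611, d=(M3−M2)/(6·2)=-1312/537, b=Δ2−h2·(2M2+M3)/6=14587/3222
seg 3: a=5, c=M3/2=-15766/1611, d=(M4−M3)/(6·1)=1821/358, b=Δ3−h3·(2M3+M4)/6=-17077/3222
seg 4: a=-5, c=M4/2=17635/3222, d=(M5−M4)/(6·3)=-17635/28998, b=Δ4−h4·(2M4+M5)/6=-15487/1611
t_q=15/4 → seg 1, τ=3/4; S=4+-3925/1611·τ+-8221/3222·τ²+23921/28998·τ³=24871/22912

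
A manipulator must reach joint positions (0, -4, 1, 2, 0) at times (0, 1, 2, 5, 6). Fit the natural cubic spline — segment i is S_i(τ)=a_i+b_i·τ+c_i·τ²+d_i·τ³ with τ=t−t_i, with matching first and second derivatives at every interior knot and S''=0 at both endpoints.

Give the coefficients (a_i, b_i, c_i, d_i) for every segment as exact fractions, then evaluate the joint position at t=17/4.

Δ: Δ0=-4, Δ1=5, Δ2=1/3, Δ3=-2
row 1: diag=4, rhs=54; c'=1/4, d'=27/2
row 2: denom=8−1·1/4=31/4; d'=(-28−1·27/2)/(31/4)=-166/31
row 3: denom=8−3·12/31=212/31; d'=(-14−3·-166/31)/(212/31)=16/53
back: M3=16/53
back: M2=-166/31−12/31·16/53=-290/53
back: M1=27/2−1/4·-290/53=788/53
M: M0=0, M1=788/53, M2=-290/53, M3=16/53, M4=0
seg 0: a=0, c=M0/2=0, d=(M1−M0)/(6·1)=394/159, b=Δ0−h0·(2M0+M1)/6=-1030/159
seg 1: a=-4, c=M1/2=394/53, d=(M2−M1)/(6·1)=-539/159, b=Δ1−h1·(2M1+M2)/6=152/159
seg 2: a=1, c=M2/2=-145/53, d=(M3−M2)/(6·3)=17/53, b=Δ2−h2·(2M2+M3)/6=899/159
seg 3: a=2, c=M3/2=8/53, d=(M4−M3)/(6·1)=-8/159, b=Δ3−h3·(2M3+M4)/6=-334/159
t_q=17/4 → seg 2, τ=9/4; S=1+899/159·τ+-145/53·τ²+17/53·τ³=11957/3392

  seg 0: a=0 b=-1030/159 c=0 d=394/159
  seg 1: a=-4 b=152/159 c=394/53 d=-539/159
  seg 2: a=1 b=899/159 c=-145/53 d=17/53
  seg 3: a=2 b=-334/159 c=8/53 d=-8/159
S(17/4) = 11957/3392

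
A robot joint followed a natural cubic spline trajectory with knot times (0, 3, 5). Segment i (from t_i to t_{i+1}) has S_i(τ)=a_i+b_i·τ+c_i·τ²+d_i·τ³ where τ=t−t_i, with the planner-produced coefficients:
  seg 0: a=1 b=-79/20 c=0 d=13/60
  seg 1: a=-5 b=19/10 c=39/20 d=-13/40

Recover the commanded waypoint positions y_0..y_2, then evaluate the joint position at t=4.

y_0=1 y_1=-5 y_2=4
S(4) = -59/40

y_0 = S_0(0) = a_0 = 1
y_1 = S_1(0) = a_1 = -5
y_2 = S_1(2) = 4
t_q=4 is in segment 1 (τ=1); S_1(τ)=-59/40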